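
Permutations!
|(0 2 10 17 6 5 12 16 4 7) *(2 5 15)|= |(0 5 12 16 4 7)(2 10 17 6 15)|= 30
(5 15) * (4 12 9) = (4 12 9)(5 15) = [0, 1, 2, 3, 12, 15, 6, 7, 8, 4, 10, 11, 9, 13, 14, 5]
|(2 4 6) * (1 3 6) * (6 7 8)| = 7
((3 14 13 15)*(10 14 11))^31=((3 11 10 14 13 15))^31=(3 11 10 14 13 15)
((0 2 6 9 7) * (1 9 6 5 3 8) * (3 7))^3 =(0 7 5 2)(1 8 3 9) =((0 2 5 7)(1 9 3 8))^3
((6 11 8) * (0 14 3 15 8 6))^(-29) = (0 14 3 15 8)(6 11)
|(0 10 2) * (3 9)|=6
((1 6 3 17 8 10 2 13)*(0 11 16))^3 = ((0 11 16)(1 6 3 17 8 10 2 13))^3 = (1 17 2 6 8 13 3 10)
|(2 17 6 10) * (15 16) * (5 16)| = |(2 17 6 10)(5 16 15)| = 12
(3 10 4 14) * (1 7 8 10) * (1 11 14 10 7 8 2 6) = (1 8 7 2 6)(3 11 14)(4 10) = [0, 8, 6, 11, 10, 5, 1, 2, 7, 9, 4, 14, 12, 13, 3]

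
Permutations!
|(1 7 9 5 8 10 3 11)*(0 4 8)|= |(0 4 8 10 3 11 1 7 9 5)|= 10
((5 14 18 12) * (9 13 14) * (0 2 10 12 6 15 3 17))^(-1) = ((0 2 10 12 5 9 13 14 18 6 15 3 17))^(-1) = (0 17 3 15 6 18 14 13 9 5 12 10 2)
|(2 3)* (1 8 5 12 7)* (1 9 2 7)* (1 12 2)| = |(12)(1 8 5 2 3 7 9)| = 7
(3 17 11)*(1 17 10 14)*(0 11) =(0 11 3 10 14 1 17) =[11, 17, 2, 10, 4, 5, 6, 7, 8, 9, 14, 3, 12, 13, 1, 15, 16, 0]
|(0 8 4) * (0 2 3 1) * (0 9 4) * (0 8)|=5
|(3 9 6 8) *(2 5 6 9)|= |(9)(2 5 6 8 3)|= 5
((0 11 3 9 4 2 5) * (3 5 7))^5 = ((0 11 5)(2 7 3 9 4))^5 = (0 5 11)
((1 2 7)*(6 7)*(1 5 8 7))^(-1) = (1 6 2)(5 7 8)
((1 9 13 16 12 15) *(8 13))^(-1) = ((1 9 8 13 16 12 15))^(-1) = (1 15 12 16 13 8 9)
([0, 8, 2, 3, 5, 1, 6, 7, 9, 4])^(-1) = (1 5 4 9 8)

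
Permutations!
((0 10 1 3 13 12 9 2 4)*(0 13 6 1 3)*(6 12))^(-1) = (0 1 6 13 4 2 9 12 3 10)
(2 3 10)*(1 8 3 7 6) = (1 8 3 10 2 7 6) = [0, 8, 7, 10, 4, 5, 1, 6, 3, 9, 2]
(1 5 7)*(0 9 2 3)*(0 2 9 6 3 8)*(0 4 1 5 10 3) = (0 6)(1 10 3 2 8 4)(5 7) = [6, 10, 8, 2, 1, 7, 0, 5, 4, 9, 3]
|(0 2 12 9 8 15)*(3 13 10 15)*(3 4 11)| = 11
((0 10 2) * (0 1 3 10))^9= ((1 3 10 2))^9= (1 3 10 2)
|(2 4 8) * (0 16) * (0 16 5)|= |(16)(0 5)(2 4 8)|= 6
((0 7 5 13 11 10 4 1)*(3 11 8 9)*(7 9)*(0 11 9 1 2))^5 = ((0 1 11 10 4 2)(3 9)(5 13 8 7))^5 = (0 2 4 10 11 1)(3 9)(5 13 8 7)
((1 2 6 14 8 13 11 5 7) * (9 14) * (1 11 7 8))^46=(1 2 6 9 14)(5 8 13 7 11)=((1 2 6 9 14)(5 8 13 7 11))^46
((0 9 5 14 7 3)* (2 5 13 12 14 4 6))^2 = (0 13 14 3 9 12 7)(2 4)(5 6)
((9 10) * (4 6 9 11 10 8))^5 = (4 6 9 8)(10 11)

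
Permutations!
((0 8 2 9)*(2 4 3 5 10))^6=((0 8 4 3 5 10 2 9))^6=(0 2 5 4)(3 8 9 10)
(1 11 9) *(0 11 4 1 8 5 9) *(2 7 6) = [11, 4, 7, 3, 1, 9, 2, 6, 5, 8, 10, 0] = (0 11)(1 4)(2 7 6)(5 9 8)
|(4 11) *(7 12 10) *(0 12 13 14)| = |(0 12 10 7 13 14)(4 11)| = 6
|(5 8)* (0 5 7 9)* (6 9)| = |(0 5 8 7 6 9)| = 6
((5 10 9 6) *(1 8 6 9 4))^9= ((1 8 6 5 10 4))^9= (1 5)(4 6)(8 10)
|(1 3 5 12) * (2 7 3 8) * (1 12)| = 6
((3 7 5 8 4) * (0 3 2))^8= (0 3 7 5 8 4 2)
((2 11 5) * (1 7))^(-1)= (1 7)(2 5 11)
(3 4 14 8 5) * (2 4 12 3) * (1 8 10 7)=(1 8 5 2 4 14 10 7)(3 12)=[0, 8, 4, 12, 14, 2, 6, 1, 5, 9, 7, 11, 3, 13, 10]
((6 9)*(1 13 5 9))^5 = ((1 13 5 9 6))^5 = (13)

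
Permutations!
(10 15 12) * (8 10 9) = (8 10 15 12 9) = [0, 1, 2, 3, 4, 5, 6, 7, 10, 8, 15, 11, 9, 13, 14, 12]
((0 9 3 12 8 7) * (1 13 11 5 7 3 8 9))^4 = (0 5 13)(1 7 11)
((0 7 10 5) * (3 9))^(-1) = ((0 7 10 5)(3 9))^(-1) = (0 5 10 7)(3 9)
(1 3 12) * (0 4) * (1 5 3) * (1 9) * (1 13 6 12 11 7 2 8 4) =[1, 9, 8, 11, 0, 3, 12, 2, 4, 13, 10, 7, 5, 6] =(0 1 9 13 6 12 5 3 11 7 2 8 4)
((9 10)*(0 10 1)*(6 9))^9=((0 10 6 9 1))^9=(0 1 9 6 10)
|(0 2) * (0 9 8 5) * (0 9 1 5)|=6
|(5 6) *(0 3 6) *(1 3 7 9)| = |(0 7 9 1 3 6 5)| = 7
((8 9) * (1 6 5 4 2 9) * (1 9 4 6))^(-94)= (9)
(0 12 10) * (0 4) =(0 12 10 4) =[12, 1, 2, 3, 0, 5, 6, 7, 8, 9, 4, 11, 10]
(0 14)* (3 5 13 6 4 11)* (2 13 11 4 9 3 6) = (0 14)(2 13)(3 5 11 6 9) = [14, 1, 13, 5, 4, 11, 9, 7, 8, 3, 10, 6, 12, 2, 0]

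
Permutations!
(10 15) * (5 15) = (5 15 10) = [0, 1, 2, 3, 4, 15, 6, 7, 8, 9, 5, 11, 12, 13, 14, 10]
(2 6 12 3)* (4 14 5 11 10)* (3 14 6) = (2 3)(4 6 12 14 5 11 10) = [0, 1, 3, 2, 6, 11, 12, 7, 8, 9, 4, 10, 14, 13, 5]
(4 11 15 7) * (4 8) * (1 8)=[0, 8, 2, 3, 11, 5, 6, 1, 4, 9, 10, 15, 12, 13, 14, 7]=(1 8 4 11 15 7)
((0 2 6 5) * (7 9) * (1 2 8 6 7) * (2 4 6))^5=(0 1 8 4 2 6 7 5 9)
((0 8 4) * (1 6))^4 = (0 8 4)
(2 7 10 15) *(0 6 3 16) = (0 6 3 16)(2 7 10 15) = [6, 1, 7, 16, 4, 5, 3, 10, 8, 9, 15, 11, 12, 13, 14, 2, 0]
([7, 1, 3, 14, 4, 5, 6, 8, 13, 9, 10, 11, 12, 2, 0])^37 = [8, 1, 14, 0, 4, 5, 6, 13, 2, 9, 10, 11, 12, 3, 7]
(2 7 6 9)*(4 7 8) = (2 8 4 7 6 9) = [0, 1, 8, 3, 7, 5, 9, 6, 4, 2]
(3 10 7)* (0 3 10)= (0 3)(7 10)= [3, 1, 2, 0, 4, 5, 6, 10, 8, 9, 7]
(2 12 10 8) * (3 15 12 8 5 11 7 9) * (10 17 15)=(2 8)(3 10 5 11 7 9)(12 17 15)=[0, 1, 8, 10, 4, 11, 6, 9, 2, 3, 5, 7, 17, 13, 14, 12, 16, 15]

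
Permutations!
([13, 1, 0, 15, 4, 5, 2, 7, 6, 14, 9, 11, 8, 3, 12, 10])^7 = [12, 1, 14, 6, 4, 5, 9, 7, 10, 13, 0, 11, 15, 8, 3, 2]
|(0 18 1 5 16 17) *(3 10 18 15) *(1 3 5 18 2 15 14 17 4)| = 9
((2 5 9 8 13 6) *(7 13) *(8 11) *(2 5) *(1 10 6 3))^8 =(1 13 8 9 6)(3 7 11 5 10)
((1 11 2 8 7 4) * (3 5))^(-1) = (1 4 7 8 2 11)(3 5)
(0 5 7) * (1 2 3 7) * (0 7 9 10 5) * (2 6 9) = (1 6 9 10 5)(2 3) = [0, 6, 3, 2, 4, 1, 9, 7, 8, 10, 5]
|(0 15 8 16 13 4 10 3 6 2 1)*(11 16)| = 12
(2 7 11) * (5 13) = [0, 1, 7, 3, 4, 13, 6, 11, 8, 9, 10, 2, 12, 5] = (2 7 11)(5 13)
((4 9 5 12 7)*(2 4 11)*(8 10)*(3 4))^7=((2 3 4 9 5 12 7 11)(8 10))^7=(2 11 7 12 5 9 4 3)(8 10)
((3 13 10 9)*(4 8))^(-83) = (3 13 10 9)(4 8)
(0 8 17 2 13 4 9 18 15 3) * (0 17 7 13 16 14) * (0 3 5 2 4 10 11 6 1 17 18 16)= (0 8 7 13 10 11 6 1 17 4 9 16 14 3 18 15 5 2)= [8, 17, 0, 18, 9, 2, 1, 13, 7, 16, 11, 6, 12, 10, 3, 5, 14, 4, 15]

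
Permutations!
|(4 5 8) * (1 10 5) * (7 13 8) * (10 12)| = |(1 12 10 5 7 13 8 4)| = 8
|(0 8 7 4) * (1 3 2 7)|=7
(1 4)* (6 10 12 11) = [0, 4, 2, 3, 1, 5, 10, 7, 8, 9, 12, 6, 11] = (1 4)(6 10 12 11)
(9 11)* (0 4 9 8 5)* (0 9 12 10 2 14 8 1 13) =(0 4 12 10 2 14 8 5 9 11 1 13) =[4, 13, 14, 3, 12, 9, 6, 7, 5, 11, 2, 1, 10, 0, 8]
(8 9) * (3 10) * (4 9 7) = (3 10)(4 9 8 7) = [0, 1, 2, 10, 9, 5, 6, 4, 7, 8, 3]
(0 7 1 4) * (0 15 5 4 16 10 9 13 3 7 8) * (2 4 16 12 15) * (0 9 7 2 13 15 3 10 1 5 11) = (0 8 9 15 11)(1 12 3 2 4 13 10 7 5 16) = [8, 12, 4, 2, 13, 16, 6, 5, 9, 15, 7, 0, 3, 10, 14, 11, 1]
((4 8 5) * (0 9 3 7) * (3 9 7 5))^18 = (9)(3 4)(5 8)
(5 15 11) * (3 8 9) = (3 8 9)(5 15 11) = [0, 1, 2, 8, 4, 15, 6, 7, 9, 3, 10, 5, 12, 13, 14, 11]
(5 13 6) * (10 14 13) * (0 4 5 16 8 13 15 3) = [4, 1, 2, 0, 5, 10, 16, 7, 13, 9, 14, 11, 12, 6, 15, 3, 8] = (0 4 5 10 14 15 3)(6 16 8 13)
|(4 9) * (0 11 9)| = |(0 11 9 4)| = 4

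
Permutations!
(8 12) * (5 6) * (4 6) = [0, 1, 2, 3, 6, 4, 5, 7, 12, 9, 10, 11, 8] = (4 6 5)(8 12)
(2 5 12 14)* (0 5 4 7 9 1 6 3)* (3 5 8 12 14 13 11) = (0 8 12 13 11 3)(1 6 5 14 2 4 7 9) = [8, 6, 4, 0, 7, 14, 5, 9, 12, 1, 10, 3, 13, 11, 2]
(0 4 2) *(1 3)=(0 4 2)(1 3)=[4, 3, 0, 1, 2]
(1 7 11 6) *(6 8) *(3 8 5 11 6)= [0, 7, 2, 8, 4, 11, 1, 6, 3, 9, 10, 5]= (1 7 6)(3 8)(5 11)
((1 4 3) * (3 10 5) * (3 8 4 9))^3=(4 8 5 10)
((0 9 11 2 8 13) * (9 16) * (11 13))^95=((0 16 9 13)(2 8 11))^95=(0 13 9 16)(2 11 8)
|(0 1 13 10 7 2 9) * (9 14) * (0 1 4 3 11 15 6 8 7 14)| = |(0 4 3 11 15 6 8 7 2)(1 13 10 14 9)| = 45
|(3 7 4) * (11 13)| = |(3 7 4)(11 13)| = 6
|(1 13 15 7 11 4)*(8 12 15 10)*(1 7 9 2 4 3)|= |(1 13 10 8 12 15 9 2 4 7 11 3)|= 12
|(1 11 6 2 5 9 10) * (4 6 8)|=9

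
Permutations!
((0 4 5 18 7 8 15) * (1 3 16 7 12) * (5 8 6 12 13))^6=((0 4 8 15)(1 3 16 7 6 12)(5 18 13))^6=(18)(0 8)(4 15)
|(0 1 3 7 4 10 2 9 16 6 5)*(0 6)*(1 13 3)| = |(0 13 3 7 4 10 2 9 16)(5 6)| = 18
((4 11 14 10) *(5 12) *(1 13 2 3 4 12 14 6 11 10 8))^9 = (1 8 14 5 12 10 4 3 2 13)(6 11)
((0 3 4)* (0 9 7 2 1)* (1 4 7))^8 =(0 3 7 2 4 9 1)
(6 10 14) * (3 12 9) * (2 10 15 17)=(2 10 14 6 15 17)(3 12 9)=[0, 1, 10, 12, 4, 5, 15, 7, 8, 3, 14, 11, 9, 13, 6, 17, 16, 2]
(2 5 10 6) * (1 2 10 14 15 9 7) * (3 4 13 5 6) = (1 2 6 10 3 4 13 5 14 15 9 7) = [0, 2, 6, 4, 13, 14, 10, 1, 8, 7, 3, 11, 12, 5, 15, 9]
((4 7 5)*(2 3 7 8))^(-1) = ((2 3 7 5 4 8))^(-1) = (2 8 4 5 7 3)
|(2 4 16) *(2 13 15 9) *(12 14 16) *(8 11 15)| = |(2 4 12 14 16 13 8 11 15 9)| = 10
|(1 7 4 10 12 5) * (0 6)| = 6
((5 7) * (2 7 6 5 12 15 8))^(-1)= (2 8 15 12 7)(5 6)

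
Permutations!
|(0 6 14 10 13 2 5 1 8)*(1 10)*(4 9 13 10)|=5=|(0 6 14 1 8)(2 5 4 9 13)|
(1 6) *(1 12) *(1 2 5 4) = (1 6 12 2 5 4) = [0, 6, 5, 3, 1, 4, 12, 7, 8, 9, 10, 11, 2]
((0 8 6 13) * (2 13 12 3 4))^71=((0 8 6 12 3 4 2 13))^71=(0 13 2 4 3 12 6 8)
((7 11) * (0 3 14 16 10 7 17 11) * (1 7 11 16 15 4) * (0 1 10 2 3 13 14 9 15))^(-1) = ((0 13 14)(1 7)(2 3 9 15 4 10 11 17 16))^(-1) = (0 14 13)(1 7)(2 16 17 11 10 4 15 9 3)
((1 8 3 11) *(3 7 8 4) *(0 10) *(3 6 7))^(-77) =((0 10)(1 4 6 7 8 3 11))^(-77) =(11)(0 10)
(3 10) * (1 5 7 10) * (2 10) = [0, 5, 10, 1, 4, 7, 6, 2, 8, 9, 3] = (1 5 7 2 10 3)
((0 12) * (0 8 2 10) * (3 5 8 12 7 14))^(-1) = (0 10 2 8 5 3 14 7)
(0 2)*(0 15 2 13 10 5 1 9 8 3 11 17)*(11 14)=(0 13 10 5 1 9 8 3 14 11 17)(2 15)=[13, 9, 15, 14, 4, 1, 6, 7, 3, 8, 5, 17, 12, 10, 11, 2, 16, 0]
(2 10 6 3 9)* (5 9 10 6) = (2 6 3 10 5 9) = [0, 1, 6, 10, 4, 9, 3, 7, 8, 2, 5]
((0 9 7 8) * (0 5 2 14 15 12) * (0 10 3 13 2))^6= (0 9 7 8 5)(2 13 3 10 12 15 14)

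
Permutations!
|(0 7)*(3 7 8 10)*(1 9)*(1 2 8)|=|(0 1 9 2 8 10 3 7)|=8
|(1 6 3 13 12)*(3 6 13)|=3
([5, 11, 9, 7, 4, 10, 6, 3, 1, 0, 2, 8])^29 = [9, 8, 10, 7, 4, 0, 6, 3, 11, 2, 5, 1]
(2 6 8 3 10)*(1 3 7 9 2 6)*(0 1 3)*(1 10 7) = [10, 0, 3, 7, 4, 5, 8, 9, 1, 2, 6] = (0 10 6 8 1)(2 3 7 9)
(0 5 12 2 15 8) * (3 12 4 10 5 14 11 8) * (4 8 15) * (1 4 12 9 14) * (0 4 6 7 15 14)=(0 1 6 7 15 3 9)(2 12)(4 10 5 8)(11 14)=[1, 6, 12, 9, 10, 8, 7, 15, 4, 0, 5, 14, 2, 13, 11, 3]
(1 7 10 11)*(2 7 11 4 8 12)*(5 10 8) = (1 11)(2 7 8 12)(4 5 10) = [0, 11, 7, 3, 5, 10, 6, 8, 12, 9, 4, 1, 2]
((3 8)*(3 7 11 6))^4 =((3 8 7 11 6))^4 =(3 6 11 7 8)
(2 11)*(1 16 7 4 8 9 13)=(1 16 7 4 8 9 13)(2 11)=[0, 16, 11, 3, 8, 5, 6, 4, 9, 13, 10, 2, 12, 1, 14, 15, 7]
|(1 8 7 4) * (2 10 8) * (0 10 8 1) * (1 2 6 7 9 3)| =|(0 10 2 8 9 3 1 6 7 4)| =10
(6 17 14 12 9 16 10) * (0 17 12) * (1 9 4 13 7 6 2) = [17, 9, 1, 3, 13, 5, 12, 6, 8, 16, 2, 11, 4, 7, 0, 15, 10, 14] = (0 17 14)(1 9 16 10 2)(4 13 7 6 12)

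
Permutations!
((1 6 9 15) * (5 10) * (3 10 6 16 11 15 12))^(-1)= ((1 16 11 15)(3 10 5 6 9 12))^(-1)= (1 15 11 16)(3 12 9 6 5 10)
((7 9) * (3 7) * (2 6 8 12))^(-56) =(12)(3 7 9)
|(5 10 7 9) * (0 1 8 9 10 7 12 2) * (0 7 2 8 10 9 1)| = 4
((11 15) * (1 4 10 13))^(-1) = (1 13 10 4)(11 15)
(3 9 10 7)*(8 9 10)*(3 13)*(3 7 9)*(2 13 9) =[0, 1, 13, 10, 4, 5, 6, 9, 3, 8, 2, 11, 12, 7] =(2 13 7 9 8 3 10)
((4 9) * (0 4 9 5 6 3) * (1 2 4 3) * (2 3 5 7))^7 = ((9)(0 5 6 1 3)(2 4 7))^7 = (9)(0 6 3 5 1)(2 4 7)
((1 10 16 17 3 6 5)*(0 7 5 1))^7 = (0 7 5)(1 10 16 17 3 6)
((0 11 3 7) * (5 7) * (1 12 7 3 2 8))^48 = ((0 11 2 8 1 12 7)(3 5))^48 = (0 7 12 1 8 2 11)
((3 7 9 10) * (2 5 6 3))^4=(2 7 5 9 6 10 3)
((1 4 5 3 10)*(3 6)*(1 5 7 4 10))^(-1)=(1 3 6 5 10)(4 7)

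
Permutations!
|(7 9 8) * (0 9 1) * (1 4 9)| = |(0 1)(4 9 8 7)| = 4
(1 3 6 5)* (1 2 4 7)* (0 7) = (0 7 1 3 6 5 2 4) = [7, 3, 4, 6, 0, 2, 5, 1]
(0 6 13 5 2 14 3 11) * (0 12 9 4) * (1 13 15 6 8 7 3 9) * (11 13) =(0 8 7 3 13 5 2 14 9 4)(1 11 12)(6 15) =[8, 11, 14, 13, 0, 2, 15, 3, 7, 4, 10, 12, 1, 5, 9, 6]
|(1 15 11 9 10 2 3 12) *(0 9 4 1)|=|(0 9 10 2 3 12)(1 15 11 4)|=12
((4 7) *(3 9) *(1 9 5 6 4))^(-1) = (1 7 4 6 5 3 9)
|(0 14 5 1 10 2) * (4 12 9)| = 6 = |(0 14 5 1 10 2)(4 12 9)|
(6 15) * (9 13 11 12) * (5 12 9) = [0, 1, 2, 3, 4, 12, 15, 7, 8, 13, 10, 9, 5, 11, 14, 6] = (5 12)(6 15)(9 13 11)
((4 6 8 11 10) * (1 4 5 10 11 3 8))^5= ((11)(1 4 6)(3 8)(5 10))^5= (11)(1 6 4)(3 8)(5 10)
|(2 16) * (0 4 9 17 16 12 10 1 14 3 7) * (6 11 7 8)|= |(0 4 9 17 16 2 12 10 1 14 3 8 6 11 7)|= 15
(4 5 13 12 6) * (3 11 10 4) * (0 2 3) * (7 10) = [2, 1, 3, 11, 5, 13, 0, 10, 8, 9, 4, 7, 6, 12] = (0 2 3 11 7 10 4 5 13 12 6)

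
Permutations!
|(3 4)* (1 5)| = 2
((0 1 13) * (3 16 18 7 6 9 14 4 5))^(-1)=((0 1 13)(3 16 18 7 6 9 14 4 5))^(-1)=(0 13 1)(3 5 4 14 9 6 7 18 16)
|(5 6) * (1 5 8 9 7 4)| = 7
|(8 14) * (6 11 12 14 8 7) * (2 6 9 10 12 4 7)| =9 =|(2 6 11 4 7 9 10 12 14)|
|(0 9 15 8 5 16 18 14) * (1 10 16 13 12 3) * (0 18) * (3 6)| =12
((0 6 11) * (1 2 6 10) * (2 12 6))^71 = (0 11 6 12 1 10)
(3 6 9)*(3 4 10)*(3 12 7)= [0, 1, 2, 6, 10, 5, 9, 3, 8, 4, 12, 11, 7]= (3 6 9 4 10 12 7)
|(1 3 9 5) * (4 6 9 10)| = 7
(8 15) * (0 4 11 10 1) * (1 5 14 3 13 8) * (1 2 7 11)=[4, 0, 7, 13, 1, 14, 6, 11, 15, 9, 5, 10, 12, 8, 3, 2]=(0 4 1)(2 7 11 10 5 14 3 13 8 15)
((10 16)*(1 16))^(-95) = (1 16 10) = ((1 16 10))^(-95)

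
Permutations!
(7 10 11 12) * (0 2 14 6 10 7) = (0 2 14 6 10 11 12) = [2, 1, 14, 3, 4, 5, 10, 7, 8, 9, 11, 12, 0, 13, 6]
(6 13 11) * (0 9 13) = (0 9 13 11 6) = [9, 1, 2, 3, 4, 5, 0, 7, 8, 13, 10, 6, 12, 11]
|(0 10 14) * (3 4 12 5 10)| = 7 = |(0 3 4 12 5 10 14)|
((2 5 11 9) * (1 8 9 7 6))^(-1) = ((1 8 9 2 5 11 7 6))^(-1) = (1 6 7 11 5 2 9 8)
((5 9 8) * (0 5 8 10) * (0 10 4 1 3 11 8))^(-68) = (0 1)(3 5)(4 8)(9 11)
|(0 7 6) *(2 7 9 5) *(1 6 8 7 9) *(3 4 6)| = 30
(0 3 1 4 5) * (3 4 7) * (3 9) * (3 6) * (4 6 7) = [6, 4, 2, 1, 5, 0, 3, 9, 8, 7] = (0 6 3 1 4 5)(7 9)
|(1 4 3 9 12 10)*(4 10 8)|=|(1 10)(3 9 12 8 4)|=10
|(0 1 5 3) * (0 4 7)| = 6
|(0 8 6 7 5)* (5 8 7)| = |(0 7 8 6 5)| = 5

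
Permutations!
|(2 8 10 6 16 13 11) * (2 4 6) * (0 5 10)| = |(0 5 10 2 8)(4 6 16 13 11)| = 5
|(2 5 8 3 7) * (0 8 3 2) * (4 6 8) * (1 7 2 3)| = |(0 4 6 8 3 2 5 1 7)| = 9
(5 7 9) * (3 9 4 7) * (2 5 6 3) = (2 5)(3 9 6)(4 7) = [0, 1, 5, 9, 7, 2, 3, 4, 8, 6]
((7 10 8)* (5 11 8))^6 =((5 11 8 7 10))^6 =(5 11 8 7 10)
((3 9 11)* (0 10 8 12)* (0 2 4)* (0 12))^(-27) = (12)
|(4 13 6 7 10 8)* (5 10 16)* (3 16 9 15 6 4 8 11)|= 20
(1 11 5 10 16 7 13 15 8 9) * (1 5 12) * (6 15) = [0, 11, 2, 3, 4, 10, 15, 13, 9, 5, 16, 12, 1, 6, 14, 8, 7] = (1 11 12)(5 10 16 7 13 6 15 8 9)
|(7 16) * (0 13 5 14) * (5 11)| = |(0 13 11 5 14)(7 16)| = 10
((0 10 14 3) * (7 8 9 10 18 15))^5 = (0 9 18 10 15 14 7 3 8)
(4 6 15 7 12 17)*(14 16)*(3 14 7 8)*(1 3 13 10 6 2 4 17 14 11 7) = [0, 3, 4, 11, 2, 5, 15, 12, 13, 9, 6, 7, 14, 10, 16, 8, 1, 17] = (17)(1 3 11 7 12 14 16)(2 4)(6 15 8 13 10)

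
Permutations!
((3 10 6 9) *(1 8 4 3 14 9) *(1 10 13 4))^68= ((1 8)(3 13 4)(6 10)(9 14))^68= (14)(3 4 13)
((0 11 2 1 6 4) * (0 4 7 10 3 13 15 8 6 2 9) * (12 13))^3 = (1 2)(3 15 7 12 8 10 13 6)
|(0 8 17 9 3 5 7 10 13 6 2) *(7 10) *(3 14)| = 11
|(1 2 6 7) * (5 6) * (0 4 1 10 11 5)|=|(0 4 1 2)(5 6 7 10 11)|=20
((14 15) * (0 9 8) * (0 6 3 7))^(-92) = ((0 9 8 6 3 7)(14 15))^(-92) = (15)(0 3 8)(6 9 7)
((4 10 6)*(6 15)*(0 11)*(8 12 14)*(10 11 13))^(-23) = (0 4 15 13 11 6 10)(8 12 14)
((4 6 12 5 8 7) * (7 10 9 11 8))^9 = ((4 6 12 5 7)(8 10 9 11))^9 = (4 7 5 12 6)(8 10 9 11)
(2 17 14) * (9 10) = (2 17 14)(9 10) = [0, 1, 17, 3, 4, 5, 6, 7, 8, 10, 9, 11, 12, 13, 2, 15, 16, 14]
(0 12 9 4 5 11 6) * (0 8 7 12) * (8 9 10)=(4 5 11 6 9)(7 12 10 8)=[0, 1, 2, 3, 5, 11, 9, 12, 7, 4, 8, 6, 10]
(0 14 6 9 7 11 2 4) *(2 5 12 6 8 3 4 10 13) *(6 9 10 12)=(0 14 8 3 4)(2 12 9 7 11 5 6 10 13)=[14, 1, 12, 4, 0, 6, 10, 11, 3, 7, 13, 5, 9, 2, 8]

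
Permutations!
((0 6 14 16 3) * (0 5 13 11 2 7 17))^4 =(0 3 2 6 5 7 14 13 17 16 11)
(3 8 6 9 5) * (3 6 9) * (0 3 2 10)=[3, 1, 10, 8, 4, 6, 2, 7, 9, 5, 0]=(0 3 8 9 5 6 2 10)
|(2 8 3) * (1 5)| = |(1 5)(2 8 3)| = 6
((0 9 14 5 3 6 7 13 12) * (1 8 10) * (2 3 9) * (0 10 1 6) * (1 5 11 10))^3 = (1 9 10 13 8 14 6 12 5 11 7)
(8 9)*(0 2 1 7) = [2, 7, 1, 3, 4, 5, 6, 0, 9, 8] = (0 2 1 7)(8 9)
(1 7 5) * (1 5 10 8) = (1 7 10 8) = [0, 7, 2, 3, 4, 5, 6, 10, 1, 9, 8]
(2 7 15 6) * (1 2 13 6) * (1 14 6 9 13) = (1 2 7 15 14 6)(9 13) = [0, 2, 7, 3, 4, 5, 1, 15, 8, 13, 10, 11, 12, 9, 6, 14]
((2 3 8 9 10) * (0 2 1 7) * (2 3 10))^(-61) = (0 9 1 3 2 7 8 10)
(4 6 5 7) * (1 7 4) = (1 7)(4 6 5) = [0, 7, 2, 3, 6, 4, 5, 1]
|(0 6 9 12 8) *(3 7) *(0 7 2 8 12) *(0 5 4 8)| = |(12)(0 6 9 5 4 8 7 3 2)| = 9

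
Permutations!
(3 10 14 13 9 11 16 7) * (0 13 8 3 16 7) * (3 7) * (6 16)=(0 13 9 11 3 10 14 8 7 6 16)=[13, 1, 2, 10, 4, 5, 16, 6, 7, 11, 14, 3, 12, 9, 8, 15, 0]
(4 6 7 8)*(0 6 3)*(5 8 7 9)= (0 6 9 5 8 4 3)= [6, 1, 2, 0, 3, 8, 9, 7, 4, 5]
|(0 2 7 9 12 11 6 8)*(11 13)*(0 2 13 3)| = 10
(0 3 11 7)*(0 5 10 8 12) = [3, 1, 2, 11, 4, 10, 6, 5, 12, 9, 8, 7, 0] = (0 3 11 7 5 10 8 12)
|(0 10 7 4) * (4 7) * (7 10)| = 4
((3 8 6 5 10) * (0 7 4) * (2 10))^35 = (0 4 7)(2 5 6 8 3 10)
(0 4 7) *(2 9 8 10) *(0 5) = (0 4 7 5)(2 9 8 10) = [4, 1, 9, 3, 7, 0, 6, 5, 10, 8, 2]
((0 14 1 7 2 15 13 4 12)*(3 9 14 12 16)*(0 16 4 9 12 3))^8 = ((0 3 12 16)(1 7 2 15 13 9 14))^8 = (16)(1 7 2 15 13 9 14)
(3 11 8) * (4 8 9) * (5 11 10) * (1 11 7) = (1 11 9 4 8 3 10 5 7) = [0, 11, 2, 10, 8, 7, 6, 1, 3, 4, 5, 9]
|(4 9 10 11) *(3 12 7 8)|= |(3 12 7 8)(4 9 10 11)|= 4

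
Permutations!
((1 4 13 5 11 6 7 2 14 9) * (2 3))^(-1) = (1 9 14 2 3 7 6 11 5 13 4)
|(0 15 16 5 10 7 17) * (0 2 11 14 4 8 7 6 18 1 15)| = 7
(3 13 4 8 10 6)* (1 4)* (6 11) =[0, 4, 2, 13, 8, 5, 3, 7, 10, 9, 11, 6, 12, 1] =(1 4 8 10 11 6 3 13)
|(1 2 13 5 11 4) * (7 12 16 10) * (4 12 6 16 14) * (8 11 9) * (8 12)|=8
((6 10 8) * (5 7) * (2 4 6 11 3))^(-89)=(2 6 8 3 4 10 11)(5 7)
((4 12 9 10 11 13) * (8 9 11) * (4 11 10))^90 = (13)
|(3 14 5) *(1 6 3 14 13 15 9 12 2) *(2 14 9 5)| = |(1 6 3 13 15 5 9 12 14 2)| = 10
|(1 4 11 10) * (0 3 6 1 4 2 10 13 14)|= 10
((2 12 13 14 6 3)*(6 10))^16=((2 12 13 14 10 6 3))^16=(2 13 10 3 12 14 6)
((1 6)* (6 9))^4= ((1 9 6))^4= (1 9 6)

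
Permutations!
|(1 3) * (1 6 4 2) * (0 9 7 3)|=8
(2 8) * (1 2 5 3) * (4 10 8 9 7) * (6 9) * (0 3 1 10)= (0 3 10 8 5 1 2 6 9 7 4)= [3, 2, 6, 10, 0, 1, 9, 4, 5, 7, 8]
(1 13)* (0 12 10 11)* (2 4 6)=(0 12 10 11)(1 13)(2 4 6)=[12, 13, 4, 3, 6, 5, 2, 7, 8, 9, 11, 0, 10, 1]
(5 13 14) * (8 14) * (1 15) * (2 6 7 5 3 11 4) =(1 15)(2 6 7 5 13 8 14 3 11 4) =[0, 15, 6, 11, 2, 13, 7, 5, 14, 9, 10, 4, 12, 8, 3, 1]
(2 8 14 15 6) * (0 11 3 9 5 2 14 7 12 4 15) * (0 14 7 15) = (0 11 3 9 5 2 8 15 6 7 12 4) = [11, 1, 8, 9, 0, 2, 7, 12, 15, 5, 10, 3, 4, 13, 14, 6]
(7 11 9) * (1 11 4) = (1 11 9 7 4) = [0, 11, 2, 3, 1, 5, 6, 4, 8, 7, 10, 9]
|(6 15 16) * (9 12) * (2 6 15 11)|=6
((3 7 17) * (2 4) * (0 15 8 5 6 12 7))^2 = ((0 15 8 5 6 12 7 17 3)(2 4))^2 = (0 8 6 7 3 15 5 12 17)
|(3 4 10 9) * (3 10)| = |(3 4)(9 10)| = 2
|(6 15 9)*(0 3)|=|(0 3)(6 15 9)|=6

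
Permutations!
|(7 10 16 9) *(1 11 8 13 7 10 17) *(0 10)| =|(0 10 16 9)(1 11 8 13 7 17)| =12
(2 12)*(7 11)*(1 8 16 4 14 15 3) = (1 8 16 4 14 15 3)(2 12)(7 11) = [0, 8, 12, 1, 14, 5, 6, 11, 16, 9, 10, 7, 2, 13, 15, 3, 4]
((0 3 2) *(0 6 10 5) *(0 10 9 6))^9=((0 3 2)(5 10)(6 9))^9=(5 10)(6 9)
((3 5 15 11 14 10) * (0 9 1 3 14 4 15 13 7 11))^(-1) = (0 15 4 11 7 13 5 3 1 9)(10 14)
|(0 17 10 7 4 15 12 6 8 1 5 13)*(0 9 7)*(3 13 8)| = |(0 17 10)(1 5 8)(3 13 9 7 4 15 12 6)| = 24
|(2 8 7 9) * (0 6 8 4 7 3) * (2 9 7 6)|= 6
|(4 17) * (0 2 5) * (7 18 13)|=|(0 2 5)(4 17)(7 18 13)|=6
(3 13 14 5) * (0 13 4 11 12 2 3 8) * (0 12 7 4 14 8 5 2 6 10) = (0 13 8 12 6 10)(2 3 14)(4 11 7) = [13, 1, 3, 14, 11, 5, 10, 4, 12, 9, 0, 7, 6, 8, 2]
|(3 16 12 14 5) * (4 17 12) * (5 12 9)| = 6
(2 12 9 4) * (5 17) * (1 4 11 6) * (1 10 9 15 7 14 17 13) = [0, 4, 12, 3, 2, 13, 10, 14, 8, 11, 9, 6, 15, 1, 17, 7, 16, 5] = (1 4 2 12 15 7 14 17 5 13)(6 10 9 11)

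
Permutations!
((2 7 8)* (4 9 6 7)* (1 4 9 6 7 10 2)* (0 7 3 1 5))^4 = ((0 7 8 5)(1 4 6 10 2 9 3))^4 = (1 2 4 9 6 3 10)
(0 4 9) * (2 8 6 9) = (0 4 2 8 6 9) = [4, 1, 8, 3, 2, 5, 9, 7, 6, 0]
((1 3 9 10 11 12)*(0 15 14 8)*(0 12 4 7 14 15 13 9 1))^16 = ((15)(0 13 9 10 11 4 7 14 8 12)(1 3))^16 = (15)(0 7 9 8 11)(4 13 14 10 12)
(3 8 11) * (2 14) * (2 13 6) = [0, 1, 14, 8, 4, 5, 2, 7, 11, 9, 10, 3, 12, 6, 13] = (2 14 13 6)(3 8 11)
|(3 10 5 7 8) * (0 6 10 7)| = 12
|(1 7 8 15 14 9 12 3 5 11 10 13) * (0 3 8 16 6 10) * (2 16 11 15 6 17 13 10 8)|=|(0 3 5 15 14 9 12 2 16 17 13 1 7 11)(6 8)|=14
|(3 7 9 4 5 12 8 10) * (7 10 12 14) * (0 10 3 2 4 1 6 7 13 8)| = |(0 10 2 4 5 14 13 8 12)(1 6 7 9)| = 36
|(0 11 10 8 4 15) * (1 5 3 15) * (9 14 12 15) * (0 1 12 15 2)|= 42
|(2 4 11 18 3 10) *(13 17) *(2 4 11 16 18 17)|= |(2 11 17 13)(3 10 4 16 18)|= 20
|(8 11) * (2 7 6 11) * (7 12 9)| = 7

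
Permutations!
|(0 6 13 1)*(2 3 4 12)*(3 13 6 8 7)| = 9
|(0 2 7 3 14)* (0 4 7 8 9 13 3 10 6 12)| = |(0 2 8 9 13 3 14 4 7 10 6 12)| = 12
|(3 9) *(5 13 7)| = 6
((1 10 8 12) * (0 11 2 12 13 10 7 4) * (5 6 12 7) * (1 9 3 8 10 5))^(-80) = ((0 11 2 7 4)(3 8 13 5 6 12 9))^(-80) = (3 6 8 12 13 9 5)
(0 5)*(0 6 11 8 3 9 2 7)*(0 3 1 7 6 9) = (0 5 9 2 6 11 8 1 7 3) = [5, 7, 6, 0, 4, 9, 11, 3, 1, 2, 10, 8]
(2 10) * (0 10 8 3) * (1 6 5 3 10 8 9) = (0 8 10 2 9 1 6 5 3) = [8, 6, 9, 0, 4, 3, 5, 7, 10, 1, 2]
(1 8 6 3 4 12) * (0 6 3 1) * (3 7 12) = (0 6 1 8 7 12)(3 4) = [6, 8, 2, 4, 3, 5, 1, 12, 7, 9, 10, 11, 0]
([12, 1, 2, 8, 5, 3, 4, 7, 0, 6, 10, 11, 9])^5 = [5, 1, 2, 6, 12, 9, 0, 7, 4, 8, 10, 11, 3]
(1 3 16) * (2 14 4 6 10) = (1 3 16)(2 14 4 6 10) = [0, 3, 14, 16, 6, 5, 10, 7, 8, 9, 2, 11, 12, 13, 4, 15, 1]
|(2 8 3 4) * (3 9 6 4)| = 5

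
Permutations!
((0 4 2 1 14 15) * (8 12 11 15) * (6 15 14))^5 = (0 15 6 1 2 4)(8 12 11 14)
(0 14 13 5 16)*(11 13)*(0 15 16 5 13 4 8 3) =(0 14 11 4 8 3)(15 16) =[14, 1, 2, 0, 8, 5, 6, 7, 3, 9, 10, 4, 12, 13, 11, 16, 15]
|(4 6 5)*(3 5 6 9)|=4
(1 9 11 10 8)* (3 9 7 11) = (1 7 11 10 8)(3 9) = [0, 7, 2, 9, 4, 5, 6, 11, 1, 3, 8, 10]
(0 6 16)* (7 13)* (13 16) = [6, 1, 2, 3, 4, 5, 13, 16, 8, 9, 10, 11, 12, 7, 14, 15, 0] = (0 6 13 7 16)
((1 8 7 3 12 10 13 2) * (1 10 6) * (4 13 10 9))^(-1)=(1 6 12 3 7 8)(2 13 4 9)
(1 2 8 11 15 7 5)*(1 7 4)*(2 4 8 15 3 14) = (1 4)(2 15 8 11 3 14)(5 7) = [0, 4, 15, 14, 1, 7, 6, 5, 11, 9, 10, 3, 12, 13, 2, 8]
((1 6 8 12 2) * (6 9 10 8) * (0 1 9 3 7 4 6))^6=(2 9 10 8 12)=((0 1 3 7 4 6)(2 9 10 8 12))^6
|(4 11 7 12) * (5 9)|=|(4 11 7 12)(5 9)|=4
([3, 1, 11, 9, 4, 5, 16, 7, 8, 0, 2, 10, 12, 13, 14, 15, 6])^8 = [9, 1, 10, 0, 4, 5, 6, 7, 8, 3, 11, 2, 12, 13, 14, 15, 16]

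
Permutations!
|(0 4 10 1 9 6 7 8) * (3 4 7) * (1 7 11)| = |(0 11 1 9 6 3 4 10 7 8)| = 10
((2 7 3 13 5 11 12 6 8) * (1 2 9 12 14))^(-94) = ((1 2 7 3 13 5 11 14)(6 8 9 12))^(-94) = (1 7 13 11)(2 3 5 14)(6 9)(8 12)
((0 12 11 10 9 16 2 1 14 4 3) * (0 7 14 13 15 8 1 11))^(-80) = ((0 12)(1 13 15 8)(2 11 10 9 16)(3 7 14 4))^(-80) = (16)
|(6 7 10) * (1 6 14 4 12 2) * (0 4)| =9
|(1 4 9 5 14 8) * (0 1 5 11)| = |(0 1 4 9 11)(5 14 8)| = 15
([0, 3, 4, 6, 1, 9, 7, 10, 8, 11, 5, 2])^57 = [0, 11, 5, 2, 9, 6, 4, 1, 8, 7, 3, 10]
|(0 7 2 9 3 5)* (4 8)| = 6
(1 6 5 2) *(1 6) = [0, 1, 6, 3, 4, 2, 5] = (2 6 5)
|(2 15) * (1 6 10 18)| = 4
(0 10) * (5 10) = (0 5 10) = [5, 1, 2, 3, 4, 10, 6, 7, 8, 9, 0]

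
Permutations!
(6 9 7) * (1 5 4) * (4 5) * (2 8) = (1 4)(2 8)(6 9 7) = [0, 4, 8, 3, 1, 5, 9, 6, 2, 7]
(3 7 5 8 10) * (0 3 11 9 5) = [3, 1, 2, 7, 4, 8, 6, 0, 10, 5, 11, 9] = (0 3 7)(5 8 10 11 9)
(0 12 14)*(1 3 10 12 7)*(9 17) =(0 7 1 3 10 12 14)(9 17) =[7, 3, 2, 10, 4, 5, 6, 1, 8, 17, 12, 11, 14, 13, 0, 15, 16, 9]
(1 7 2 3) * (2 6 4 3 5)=(1 7 6 4 3)(2 5)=[0, 7, 5, 1, 3, 2, 4, 6]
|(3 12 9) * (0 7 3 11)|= |(0 7 3 12 9 11)|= 6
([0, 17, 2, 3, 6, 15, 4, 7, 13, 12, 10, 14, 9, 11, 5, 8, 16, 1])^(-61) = (1 17)(4 6)(5 14 11 13 8 15)(9 12)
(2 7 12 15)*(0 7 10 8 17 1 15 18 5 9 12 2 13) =[7, 15, 10, 3, 4, 9, 6, 2, 17, 12, 8, 11, 18, 0, 14, 13, 16, 1, 5] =(0 7 2 10 8 17 1 15 13)(5 9 12 18)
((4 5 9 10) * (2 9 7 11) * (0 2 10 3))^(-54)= (0 9)(2 3)(4 5 7 11 10)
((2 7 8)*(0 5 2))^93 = (0 7 5 8 2)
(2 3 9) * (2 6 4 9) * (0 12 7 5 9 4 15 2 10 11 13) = (0 12 7 5 9 6 15 2 3 10 11 13) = [12, 1, 3, 10, 4, 9, 15, 5, 8, 6, 11, 13, 7, 0, 14, 2]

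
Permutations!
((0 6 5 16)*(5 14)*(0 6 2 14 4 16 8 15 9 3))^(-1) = (0 3 9 15 8 5 14 2)(4 6 16)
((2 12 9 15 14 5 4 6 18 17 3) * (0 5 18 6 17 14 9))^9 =((0 5 4 17 3 2 12)(9 15)(14 18))^9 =(0 4 3 12 5 17 2)(9 15)(14 18)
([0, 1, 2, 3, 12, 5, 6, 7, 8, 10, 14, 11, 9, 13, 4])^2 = [0, 1, 2, 3, 9, 5, 6, 7, 8, 14, 4, 11, 10, 13, 12]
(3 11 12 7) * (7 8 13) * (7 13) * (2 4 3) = (13)(2 4 3 11 12 8 7) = [0, 1, 4, 11, 3, 5, 6, 2, 7, 9, 10, 12, 8, 13]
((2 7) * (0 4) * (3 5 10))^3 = ((0 4)(2 7)(3 5 10))^3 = (10)(0 4)(2 7)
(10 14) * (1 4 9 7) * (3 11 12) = [0, 4, 2, 11, 9, 5, 6, 1, 8, 7, 14, 12, 3, 13, 10] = (1 4 9 7)(3 11 12)(10 14)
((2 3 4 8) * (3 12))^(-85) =((2 12 3 4 8))^(-85) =(12)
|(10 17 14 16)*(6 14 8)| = |(6 14 16 10 17 8)| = 6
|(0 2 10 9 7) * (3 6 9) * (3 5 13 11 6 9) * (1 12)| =10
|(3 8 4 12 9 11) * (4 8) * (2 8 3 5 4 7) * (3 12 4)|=8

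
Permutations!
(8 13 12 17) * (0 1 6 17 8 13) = (0 1 6 17 13 12 8) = [1, 6, 2, 3, 4, 5, 17, 7, 0, 9, 10, 11, 8, 12, 14, 15, 16, 13]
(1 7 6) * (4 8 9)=(1 7 6)(4 8 9)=[0, 7, 2, 3, 8, 5, 1, 6, 9, 4]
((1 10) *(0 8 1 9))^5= ((0 8 1 10 9))^5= (10)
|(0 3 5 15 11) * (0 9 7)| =|(0 3 5 15 11 9 7)| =7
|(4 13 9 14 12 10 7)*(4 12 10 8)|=|(4 13 9 14 10 7 12 8)|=8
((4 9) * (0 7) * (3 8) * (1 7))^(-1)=((0 1 7)(3 8)(4 9))^(-1)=(0 7 1)(3 8)(4 9)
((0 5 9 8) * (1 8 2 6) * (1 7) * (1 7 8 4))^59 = ((0 5 9 2 6 8)(1 4))^59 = (0 8 6 2 9 5)(1 4)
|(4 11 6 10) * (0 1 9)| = |(0 1 9)(4 11 6 10)| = 12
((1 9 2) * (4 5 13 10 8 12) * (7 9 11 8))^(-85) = ((1 11 8 12 4 5 13 10 7 9 2))^(-85) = (1 12 13 9 11 4 10 2 8 5 7)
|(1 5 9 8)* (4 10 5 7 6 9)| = |(1 7 6 9 8)(4 10 5)| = 15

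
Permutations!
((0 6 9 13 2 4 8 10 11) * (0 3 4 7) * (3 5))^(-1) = (0 7 2 13 9 6)(3 5 11 10 8 4)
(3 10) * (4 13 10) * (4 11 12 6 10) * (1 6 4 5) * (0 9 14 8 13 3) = (0 9 14 8 13 5 1 6 10)(3 11 12 4) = [9, 6, 2, 11, 3, 1, 10, 7, 13, 14, 0, 12, 4, 5, 8]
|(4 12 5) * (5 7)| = 4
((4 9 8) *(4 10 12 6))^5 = (4 6 12 10 8 9)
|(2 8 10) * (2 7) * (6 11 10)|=6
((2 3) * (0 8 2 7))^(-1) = (0 7 3 2 8)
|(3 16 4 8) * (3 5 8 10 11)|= 10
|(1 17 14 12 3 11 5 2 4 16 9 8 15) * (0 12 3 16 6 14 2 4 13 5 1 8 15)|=|(0 12 16 9 15 8)(1 17 2 13 5 4 6 14 3 11)|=30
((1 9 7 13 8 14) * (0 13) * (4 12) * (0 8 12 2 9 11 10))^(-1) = ((0 13 12 4 2 9 7 8 14 1 11 10))^(-1) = (0 10 11 1 14 8 7 9 2 4 12 13)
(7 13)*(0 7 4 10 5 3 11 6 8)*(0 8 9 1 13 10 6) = [7, 13, 2, 11, 6, 3, 9, 10, 8, 1, 5, 0, 12, 4] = (0 7 10 5 3 11)(1 13 4 6 9)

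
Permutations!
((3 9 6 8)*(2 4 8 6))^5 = (9)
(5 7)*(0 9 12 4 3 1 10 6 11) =[9, 10, 2, 1, 3, 7, 11, 5, 8, 12, 6, 0, 4] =(0 9 12 4 3 1 10 6 11)(5 7)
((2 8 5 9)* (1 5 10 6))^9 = ((1 5 9 2 8 10 6))^9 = (1 9 8 6 5 2 10)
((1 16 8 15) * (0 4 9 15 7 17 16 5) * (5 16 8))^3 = (17)(0 15 5 9 16 4 1)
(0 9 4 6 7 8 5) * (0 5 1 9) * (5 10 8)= (1 9 4 6 7 5 10 8)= [0, 9, 2, 3, 6, 10, 7, 5, 1, 4, 8]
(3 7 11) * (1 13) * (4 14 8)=(1 13)(3 7 11)(4 14 8)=[0, 13, 2, 7, 14, 5, 6, 11, 4, 9, 10, 3, 12, 1, 8]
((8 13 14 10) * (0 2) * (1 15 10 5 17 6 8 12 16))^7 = (0 2)(1 10 16 15 12)(5 17 6 8 13 14)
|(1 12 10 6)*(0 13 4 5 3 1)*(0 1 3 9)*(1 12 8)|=|(0 13 4 5 9)(1 8)(6 12 10)|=30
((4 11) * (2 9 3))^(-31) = (2 3 9)(4 11)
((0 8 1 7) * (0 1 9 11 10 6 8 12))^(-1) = ((0 12)(1 7)(6 8 9 11 10))^(-1) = (0 12)(1 7)(6 10 11 9 8)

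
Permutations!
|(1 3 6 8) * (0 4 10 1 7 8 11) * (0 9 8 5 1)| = |(0 4 10)(1 3 6 11 9 8 7 5)| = 24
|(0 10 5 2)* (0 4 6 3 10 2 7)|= 8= |(0 2 4 6 3 10 5 7)|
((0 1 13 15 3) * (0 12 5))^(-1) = ((0 1 13 15 3 12 5))^(-1) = (0 5 12 3 15 13 1)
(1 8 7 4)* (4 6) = [0, 8, 2, 3, 1, 5, 4, 6, 7] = (1 8 7 6 4)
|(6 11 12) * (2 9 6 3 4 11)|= 12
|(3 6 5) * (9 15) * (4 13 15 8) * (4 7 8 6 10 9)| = 30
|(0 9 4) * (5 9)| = 4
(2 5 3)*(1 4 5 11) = (1 4 5 3 2 11) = [0, 4, 11, 2, 5, 3, 6, 7, 8, 9, 10, 1]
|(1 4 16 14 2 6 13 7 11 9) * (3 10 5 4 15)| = 14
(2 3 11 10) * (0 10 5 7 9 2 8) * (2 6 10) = [2, 1, 3, 11, 4, 7, 10, 9, 0, 6, 8, 5] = (0 2 3 11 5 7 9 6 10 8)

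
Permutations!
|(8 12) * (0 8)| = 3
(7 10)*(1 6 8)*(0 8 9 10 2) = (0 8 1 6 9 10 7 2) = [8, 6, 0, 3, 4, 5, 9, 2, 1, 10, 7]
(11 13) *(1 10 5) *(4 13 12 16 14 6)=[0, 10, 2, 3, 13, 1, 4, 7, 8, 9, 5, 12, 16, 11, 6, 15, 14]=(1 10 5)(4 13 11 12 16 14 6)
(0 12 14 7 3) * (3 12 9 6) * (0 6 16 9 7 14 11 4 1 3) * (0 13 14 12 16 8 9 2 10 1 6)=(0 7 16 2 10 1 3)(4 6 13 14 12 11)(8 9)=[7, 3, 10, 0, 6, 5, 13, 16, 9, 8, 1, 4, 11, 14, 12, 15, 2]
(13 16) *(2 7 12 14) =[0, 1, 7, 3, 4, 5, 6, 12, 8, 9, 10, 11, 14, 16, 2, 15, 13] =(2 7 12 14)(13 16)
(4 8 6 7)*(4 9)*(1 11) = (1 11)(4 8 6 7 9) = [0, 11, 2, 3, 8, 5, 7, 9, 6, 4, 10, 1]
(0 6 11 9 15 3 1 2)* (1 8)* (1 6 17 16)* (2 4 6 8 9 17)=(0 2)(1 4 6 11 17 16)(3 9 15)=[2, 4, 0, 9, 6, 5, 11, 7, 8, 15, 10, 17, 12, 13, 14, 3, 1, 16]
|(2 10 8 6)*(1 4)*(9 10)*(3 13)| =|(1 4)(2 9 10 8 6)(3 13)| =10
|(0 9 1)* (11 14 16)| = |(0 9 1)(11 14 16)| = 3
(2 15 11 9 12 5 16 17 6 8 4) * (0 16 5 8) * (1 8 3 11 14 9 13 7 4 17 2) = (0 16 2 15 14 9 12 3 11 13 7 4 1 8 17 6) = [16, 8, 15, 11, 1, 5, 0, 4, 17, 12, 10, 13, 3, 7, 9, 14, 2, 6]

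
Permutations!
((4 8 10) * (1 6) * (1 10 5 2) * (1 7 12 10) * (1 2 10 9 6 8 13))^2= (1 5 4)(2 12 6 7 9)(8 10 13)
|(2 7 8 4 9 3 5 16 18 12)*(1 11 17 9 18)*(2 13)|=7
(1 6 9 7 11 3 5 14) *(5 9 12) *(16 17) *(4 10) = (1 6 12 5 14)(3 9 7 11)(4 10)(16 17) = [0, 6, 2, 9, 10, 14, 12, 11, 8, 7, 4, 3, 5, 13, 1, 15, 17, 16]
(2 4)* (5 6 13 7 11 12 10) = (2 4)(5 6 13 7 11 12 10) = [0, 1, 4, 3, 2, 6, 13, 11, 8, 9, 5, 12, 10, 7]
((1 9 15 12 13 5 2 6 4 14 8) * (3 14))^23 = (1 8 14 3 4 6 2 5 13 12 15 9)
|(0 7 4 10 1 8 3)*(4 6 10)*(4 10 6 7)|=6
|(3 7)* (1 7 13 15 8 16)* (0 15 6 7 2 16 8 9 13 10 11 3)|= 6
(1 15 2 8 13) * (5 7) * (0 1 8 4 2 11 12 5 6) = (0 1 15 11 12 5 7 6)(2 4)(8 13) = [1, 15, 4, 3, 2, 7, 0, 6, 13, 9, 10, 12, 5, 8, 14, 11]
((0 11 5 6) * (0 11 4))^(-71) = ((0 4)(5 6 11))^(-71) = (0 4)(5 6 11)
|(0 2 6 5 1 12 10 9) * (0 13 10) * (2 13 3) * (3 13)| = |(0 3 2 6 5 1 12)(9 13 10)| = 21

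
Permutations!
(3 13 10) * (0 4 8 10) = [4, 1, 2, 13, 8, 5, 6, 7, 10, 9, 3, 11, 12, 0] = (0 4 8 10 3 13)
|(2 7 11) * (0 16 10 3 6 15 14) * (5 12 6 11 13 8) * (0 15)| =12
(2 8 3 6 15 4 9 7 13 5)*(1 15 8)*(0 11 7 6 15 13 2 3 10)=(0 11 7 2 1 13 5 3 15 4 9 6 8 10)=[11, 13, 1, 15, 9, 3, 8, 2, 10, 6, 0, 7, 12, 5, 14, 4]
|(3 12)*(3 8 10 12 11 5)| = 3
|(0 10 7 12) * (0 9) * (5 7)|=|(0 10 5 7 12 9)|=6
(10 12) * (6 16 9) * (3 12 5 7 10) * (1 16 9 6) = [0, 16, 2, 12, 4, 7, 9, 10, 8, 1, 5, 11, 3, 13, 14, 15, 6] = (1 16 6 9)(3 12)(5 7 10)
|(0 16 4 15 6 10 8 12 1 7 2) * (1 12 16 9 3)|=6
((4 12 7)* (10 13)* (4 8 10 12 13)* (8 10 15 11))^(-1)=(4 10 7 12 13)(8 11 15)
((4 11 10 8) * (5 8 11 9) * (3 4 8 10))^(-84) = (11)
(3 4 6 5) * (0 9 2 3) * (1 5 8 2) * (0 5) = (0 9 1)(2 3 4 6 8) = [9, 0, 3, 4, 6, 5, 8, 7, 2, 1]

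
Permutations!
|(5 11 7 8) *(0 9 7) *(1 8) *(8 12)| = |(0 9 7 1 12 8 5 11)| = 8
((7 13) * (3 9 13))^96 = (13)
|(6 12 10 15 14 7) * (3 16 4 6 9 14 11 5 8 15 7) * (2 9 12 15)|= 33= |(2 9 14 3 16 4 6 15 11 5 8)(7 12 10)|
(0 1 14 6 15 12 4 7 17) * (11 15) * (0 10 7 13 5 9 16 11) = (0 1 14 6)(4 13 5 9 16 11 15 12)(7 17 10) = [1, 14, 2, 3, 13, 9, 0, 17, 8, 16, 7, 15, 4, 5, 6, 12, 11, 10]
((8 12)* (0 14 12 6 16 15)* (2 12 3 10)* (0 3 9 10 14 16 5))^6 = ((0 16 15 3 14 9 10 2 12 8 6 5))^6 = (0 10)(2 16)(3 8)(5 9)(6 14)(12 15)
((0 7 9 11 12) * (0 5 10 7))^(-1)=(5 12 11 9 7 10)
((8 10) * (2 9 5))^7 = (2 9 5)(8 10)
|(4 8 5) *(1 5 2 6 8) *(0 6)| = 12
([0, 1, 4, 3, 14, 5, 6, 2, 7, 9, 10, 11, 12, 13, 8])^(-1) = (2 7 8 14 4)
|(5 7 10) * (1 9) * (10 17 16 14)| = 6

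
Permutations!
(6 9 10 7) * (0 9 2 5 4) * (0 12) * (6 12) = [9, 1, 5, 3, 6, 4, 2, 12, 8, 10, 7, 11, 0] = (0 9 10 7 12)(2 5 4 6)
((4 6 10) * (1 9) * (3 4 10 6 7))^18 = (10)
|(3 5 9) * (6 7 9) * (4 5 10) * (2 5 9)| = 4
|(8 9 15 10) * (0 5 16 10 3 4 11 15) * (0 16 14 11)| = 28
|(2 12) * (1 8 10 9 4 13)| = 6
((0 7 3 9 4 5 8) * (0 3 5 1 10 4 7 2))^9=((0 2)(1 10 4)(3 9 7 5 8))^9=(10)(0 2)(3 8 5 7 9)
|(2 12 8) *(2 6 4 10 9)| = 7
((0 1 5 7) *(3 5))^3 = ((0 1 3 5 7))^3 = (0 5 1 7 3)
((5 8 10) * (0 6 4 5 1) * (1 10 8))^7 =(10)(0 4 1 6 5)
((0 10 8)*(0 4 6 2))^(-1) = (0 2 6 4 8 10)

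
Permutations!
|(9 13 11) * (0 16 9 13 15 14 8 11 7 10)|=10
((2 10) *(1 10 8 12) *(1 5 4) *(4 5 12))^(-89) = ((12)(1 10 2 8 4))^(-89) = (12)(1 10 2 8 4)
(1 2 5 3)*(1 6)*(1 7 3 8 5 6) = [0, 2, 6, 1, 4, 8, 7, 3, 5] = (1 2 6 7 3)(5 8)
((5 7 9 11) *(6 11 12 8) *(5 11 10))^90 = (5 10 6 8 12 9 7)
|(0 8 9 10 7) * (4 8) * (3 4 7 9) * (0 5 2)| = 12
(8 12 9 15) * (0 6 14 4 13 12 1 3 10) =(0 6 14 4 13 12 9 15 8 1 3 10) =[6, 3, 2, 10, 13, 5, 14, 7, 1, 15, 0, 11, 9, 12, 4, 8]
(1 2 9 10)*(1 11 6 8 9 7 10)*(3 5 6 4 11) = [0, 2, 7, 5, 11, 6, 8, 10, 9, 1, 3, 4] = (1 2 7 10 3 5 6 8 9)(4 11)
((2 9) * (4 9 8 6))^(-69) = (2 8 6 4 9)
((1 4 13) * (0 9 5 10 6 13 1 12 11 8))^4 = (0 6 8 10 11 5 12 9 13)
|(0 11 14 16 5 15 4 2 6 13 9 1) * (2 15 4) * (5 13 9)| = 12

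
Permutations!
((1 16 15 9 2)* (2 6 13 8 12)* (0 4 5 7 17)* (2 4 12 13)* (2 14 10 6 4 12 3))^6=(0 9 3 4 2 5 1 7 16 17 15)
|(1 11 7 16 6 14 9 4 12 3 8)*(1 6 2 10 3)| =|(1 11 7 16 2 10 3 8 6 14 9 4 12)| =13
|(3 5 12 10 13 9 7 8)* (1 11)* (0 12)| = 18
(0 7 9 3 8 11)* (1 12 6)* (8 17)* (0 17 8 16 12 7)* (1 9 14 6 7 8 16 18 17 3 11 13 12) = (1 8 13 12 7 14 6 9 11 3 16)(17 18) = [0, 8, 2, 16, 4, 5, 9, 14, 13, 11, 10, 3, 7, 12, 6, 15, 1, 18, 17]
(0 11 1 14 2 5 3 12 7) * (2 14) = (14)(0 11 1 2 5 3 12 7) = [11, 2, 5, 12, 4, 3, 6, 0, 8, 9, 10, 1, 7, 13, 14]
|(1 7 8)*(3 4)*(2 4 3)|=6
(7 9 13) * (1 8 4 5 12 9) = (1 8 4 5 12 9 13 7) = [0, 8, 2, 3, 5, 12, 6, 1, 4, 13, 10, 11, 9, 7]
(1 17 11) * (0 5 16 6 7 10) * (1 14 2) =(0 5 16 6 7 10)(1 17 11 14 2) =[5, 17, 1, 3, 4, 16, 7, 10, 8, 9, 0, 14, 12, 13, 2, 15, 6, 11]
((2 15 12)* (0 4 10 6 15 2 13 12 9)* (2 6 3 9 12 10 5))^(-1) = ((0 4 5 2 6 15 12 13 10 3 9))^(-1) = (0 9 3 10 13 12 15 6 2 5 4)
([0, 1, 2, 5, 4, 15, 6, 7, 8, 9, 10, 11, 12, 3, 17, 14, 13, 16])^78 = (3 5 15 14 17 16 13)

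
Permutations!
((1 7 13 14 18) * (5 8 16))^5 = ((1 7 13 14 18)(5 8 16))^5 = (18)(5 16 8)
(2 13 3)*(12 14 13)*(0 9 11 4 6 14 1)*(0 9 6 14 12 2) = (0 6 12 1 9 11 4 14 13 3) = [6, 9, 2, 0, 14, 5, 12, 7, 8, 11, 10, 4, 1, 3, 13]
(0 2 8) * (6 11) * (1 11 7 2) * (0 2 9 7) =[1, 11, 8, 3, 4, 5, 0, 9, 2, 7, 10, 6] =(0 1 11 6)(2 8)(7 9)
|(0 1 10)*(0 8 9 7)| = 6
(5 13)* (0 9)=(0 9)(5 13)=[9, 1, 2, 3, 4, 13, 6, 7, 8, 0, 10, 11, 12, 5]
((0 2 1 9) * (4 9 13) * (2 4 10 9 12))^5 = ((0 4 12 2 1 13 10 9))^5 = (0 13 12 9 1 4 10 2)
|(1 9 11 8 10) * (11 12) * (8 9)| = 3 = |(1 8 10)(9 12 11)|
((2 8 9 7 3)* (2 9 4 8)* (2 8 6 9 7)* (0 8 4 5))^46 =((0 8 5)(2 4 6 9)(3 7))^46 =(0 8 5)(2 6)(4 9)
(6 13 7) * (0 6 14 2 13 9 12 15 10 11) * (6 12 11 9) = [12, 1, 13, 3, 4, 5, 6, 14, 8, 11, 9, 0, 15, 7, 2, 10] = (0 12 15 10 9 11)(2 13 7 14)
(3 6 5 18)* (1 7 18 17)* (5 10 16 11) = (1 7 18 3 6 10 16 11 5 17) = [0, 7, 2, 6, 4, 17, 10, 18, 8, 9, 16, 5, 12, 13, 14, 15, 11, 1, 3]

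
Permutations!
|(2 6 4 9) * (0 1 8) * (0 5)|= |(0 1 8 5)(2 6 4 9)|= 4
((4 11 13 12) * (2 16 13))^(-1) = ((2 16 13 12 4 11))^(-1) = (2 11 4 12 13 16)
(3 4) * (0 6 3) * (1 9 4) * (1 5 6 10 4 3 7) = (0 10 4)(1 9 3 5 6 7) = [10, 9, 2, 5, 0, 6, 7, 1, 8, 3, 4]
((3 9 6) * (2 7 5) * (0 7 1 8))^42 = (9)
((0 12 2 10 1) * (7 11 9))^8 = (0 10 12 1 2)(7 9 11)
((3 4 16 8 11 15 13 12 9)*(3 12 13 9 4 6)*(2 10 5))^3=((2 10 5)(3 6)(4 16 8 11 15 9 12))^3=(3 6)(4 11 12 8 9 16 15)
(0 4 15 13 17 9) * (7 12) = (0 4 15 13 17 9)(7 12) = [4, 1, 2, 3, 15, 5, 6, 12, 8, 0, 10, 11, 7, 17, 14, 13, 16, 9]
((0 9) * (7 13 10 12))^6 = ((0 9)(7 13 10 12))^6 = (7 10)(12 13)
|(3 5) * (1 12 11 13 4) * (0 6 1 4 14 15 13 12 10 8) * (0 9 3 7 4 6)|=18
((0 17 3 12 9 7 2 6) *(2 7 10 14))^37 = (0 17 3 12 9 10 14 2 6)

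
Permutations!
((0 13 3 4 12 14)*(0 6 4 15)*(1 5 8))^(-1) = (0 15 3 13)(1 8 5)(4 6 14 12)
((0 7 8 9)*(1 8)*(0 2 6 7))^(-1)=(1 7 6 2 9 8)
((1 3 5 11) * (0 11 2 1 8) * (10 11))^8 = (11)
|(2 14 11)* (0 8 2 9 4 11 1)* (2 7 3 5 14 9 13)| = |(0 8 7 3 5 14 1)(2 9 4 11 13)| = 35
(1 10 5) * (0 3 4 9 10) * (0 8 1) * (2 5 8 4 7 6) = (0 3 7 6 2 5)(1 4 9 10 8) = [3, 4, 5, 7, 9, 0, 2, 6, 1, 10, 8]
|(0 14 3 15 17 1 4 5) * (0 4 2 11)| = 8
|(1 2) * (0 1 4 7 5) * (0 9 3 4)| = 15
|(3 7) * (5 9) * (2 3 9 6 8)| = |(2 3 7 9 5 6 8)| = 7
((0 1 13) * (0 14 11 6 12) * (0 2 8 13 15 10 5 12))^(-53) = (0 8 15 14 5 6 2 1 13 10 11 12)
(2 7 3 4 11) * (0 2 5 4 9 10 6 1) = (0 2 7 3 9 10 6 1)(4 11 5) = [2, 0, 7, 9, 11, 4, 1, 3, 8, 10, 6, 5]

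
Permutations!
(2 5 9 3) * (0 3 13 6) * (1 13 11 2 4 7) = (0 3 4 7 1 13 6)(2 5 9 11) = [3, 13, 5, 4, 7, 9, 0, 1, 8, 11, 10, 2, 12, 6]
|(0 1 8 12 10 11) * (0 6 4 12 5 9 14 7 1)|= |(1 8 5 9 14 7)(4 12 10 11 6)|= 30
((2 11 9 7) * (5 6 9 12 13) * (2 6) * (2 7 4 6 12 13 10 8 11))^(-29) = (4 6 9)(5 13 11 8 10 12 7)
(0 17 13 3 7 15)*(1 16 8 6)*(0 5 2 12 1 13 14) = (0 17 14)(1 16 8 6 13 3 7 15 5 2 12) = [17, 16, 12, 7, 4, 2, 13, 15, 6, 9, 10, 11, 1, 3, 0, 5, 8, 14]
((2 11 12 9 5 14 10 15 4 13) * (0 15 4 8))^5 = (0 8 15)(2 14 11 10 12 4 9 13 5)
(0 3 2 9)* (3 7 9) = (0 7 9)(2 3) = [7, 1, 3, 2, 4, 5, 6, 9, 8, 0]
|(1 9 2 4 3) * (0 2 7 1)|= 12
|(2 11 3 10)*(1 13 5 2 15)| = |(1 13 5 2 11 3 10 15)| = 8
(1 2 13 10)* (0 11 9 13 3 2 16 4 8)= [11, 16, 3, 2, 8, 5, 6, 7, 0, 13, 1, 9, 12, 10, 14, 15, 4]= (0 11 9 13 10 1 16 4 8)(2 3)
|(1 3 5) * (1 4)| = 4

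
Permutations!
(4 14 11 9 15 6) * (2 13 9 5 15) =[0, 1, 13, 3, 14, 15, 4, 7, 8, 2, 10, 5, 12, 9, 11, 6] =(2 13 9)(4 14 11 5 15 6)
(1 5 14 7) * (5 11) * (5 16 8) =(1 11 16 8 5 14 7) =[0, 11, 2, 3, 4, 14, 6, 1, 5, 9, 10, 16, 12, 13, 7, 15, 8]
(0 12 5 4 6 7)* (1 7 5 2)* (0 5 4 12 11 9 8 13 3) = (0 11 9 8 13 3)(1 7 5 12 2)(4 6) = [11, 7, 1, 0, 6, 12, 4, 5, 13, 8, 10, 9, 2, 3]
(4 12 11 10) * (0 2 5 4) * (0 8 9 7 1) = (0 2 5 4 12 11 10 8 9 7 1) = [2, 0, 5, 3, 12, 4, 6, 1, 9, 7, 8, 10, 11]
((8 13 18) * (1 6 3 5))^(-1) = (1 5 3 6)(8 18 13)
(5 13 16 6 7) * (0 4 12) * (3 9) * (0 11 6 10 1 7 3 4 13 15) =(0 13 16 10 1 7 5 15)(3 9 4 12 11 6) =[13, 7, 2, 9, 12, 15, 3, 5, 8, 4, 1, 6, 11, 16, 14, 0, 10]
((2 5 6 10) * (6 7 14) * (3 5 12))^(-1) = (2 10 6 14 7 5 3 12) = ((2 12 3 5 7 14 6 10))^(-1)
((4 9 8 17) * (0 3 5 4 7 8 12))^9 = (17)(0 4)(3 9)(5 12)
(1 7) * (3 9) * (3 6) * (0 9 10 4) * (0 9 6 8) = [6, 7, 2, 10, 9, 5, 3, 1, 0, 8, 4] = (0 6 3 10 4 9 8)(1 7)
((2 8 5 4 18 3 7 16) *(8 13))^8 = (2 16 7 3 18 4 5 8 13)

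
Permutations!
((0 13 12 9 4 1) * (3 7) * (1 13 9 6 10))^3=((0 9 4 13 12 6 10 1)(3 7))^3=(0 13 10 9 12 1 4 6)(3 7)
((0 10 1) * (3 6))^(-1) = (0 1 10)(3 6)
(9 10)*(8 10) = (8 10 9) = [0, 1, 2, 3, 4, 5, 6, 7, 10, 8, 9]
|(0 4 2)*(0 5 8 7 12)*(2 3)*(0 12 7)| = 6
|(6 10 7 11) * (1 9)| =4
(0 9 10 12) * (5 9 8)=(0 8 5 9 10 12)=[8, 1, 2, 3, 4, 9, 6, 7, 5, 10, 12, 11, 0]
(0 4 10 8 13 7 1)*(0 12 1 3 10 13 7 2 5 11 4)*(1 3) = (1 12 3 10 8 7)(2 5 11 4 13) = [0, 12, 5, 10, 13, 11, 6, 1, 7, 9, 8, 4, 3, 2]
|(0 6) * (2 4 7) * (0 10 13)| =|(0 6 10 13)(2 4 7)| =12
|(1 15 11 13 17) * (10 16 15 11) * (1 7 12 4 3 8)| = 9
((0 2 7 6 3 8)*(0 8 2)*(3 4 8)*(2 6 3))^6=((2 7 3 6 4 8))^6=(8)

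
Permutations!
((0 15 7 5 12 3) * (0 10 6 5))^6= ((0 15 7)(3 10 6 5 12))^6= (15)(3 10 6 5 12)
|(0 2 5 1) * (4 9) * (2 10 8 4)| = |(0 10 8 4 9 2 5 1)| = 8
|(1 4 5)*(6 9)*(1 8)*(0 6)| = 12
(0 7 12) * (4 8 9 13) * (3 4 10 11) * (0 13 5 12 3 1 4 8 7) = (1 4 7 3 8 9 5 12 13 10 11) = [0, 4, 2, 8, 7, 12, 6, 3, 9, 5, 11, 1, 13, 10]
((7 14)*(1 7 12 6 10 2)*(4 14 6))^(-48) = (14)(1 6 2 7 10)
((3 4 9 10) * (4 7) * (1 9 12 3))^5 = ((1 9 10)(3 7 4 12))^5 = (1 10 9)(3 7 4 12)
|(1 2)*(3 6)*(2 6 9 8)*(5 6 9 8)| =7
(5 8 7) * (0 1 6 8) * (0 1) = [0, 6, 2, 3, 4, 1, 8, 5, 7] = (1 6 8 7 5)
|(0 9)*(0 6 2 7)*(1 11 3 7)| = 8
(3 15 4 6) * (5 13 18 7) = (3 15 4 6)(5 13 18 7) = [0, 1, 2, 15, 6, 13, 3, 5, 8, 9, 10, 11, 12, 18, 14, 4, 16, 17, 7]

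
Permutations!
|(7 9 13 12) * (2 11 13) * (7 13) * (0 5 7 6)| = |(0 5 7 9 2 11 6)(12 13)| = 14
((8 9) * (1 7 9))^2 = ((1 7 9 8))^2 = (1 9)(7 8)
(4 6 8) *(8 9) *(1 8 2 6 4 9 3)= [0, 8, 6, 1, 4, 5, 3, 7, 9, 2]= (1 8 9 2 6 3)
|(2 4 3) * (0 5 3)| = |(0 5 3 2 4)| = 5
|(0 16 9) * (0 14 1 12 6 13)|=8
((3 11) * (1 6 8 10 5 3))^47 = (1 3 10 6 11 5 8) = ((1 6 8 10 5 3 11))^47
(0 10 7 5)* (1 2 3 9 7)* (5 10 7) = [7, 2, 3, 9, 4, 0, 6, 10, 8, 5, 1] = (0 7 10 1 2 3 9 5)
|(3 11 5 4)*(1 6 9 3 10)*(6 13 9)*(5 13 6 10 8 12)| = 12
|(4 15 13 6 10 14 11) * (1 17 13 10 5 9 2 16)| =40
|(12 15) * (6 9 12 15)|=3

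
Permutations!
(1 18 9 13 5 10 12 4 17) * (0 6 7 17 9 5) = (0 6 7 17 1 18 5 10 12 4 9 13) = [6, 18, 2, 3, 9, 10, 7, 17, 8, 13, 12, 11, 4, 0, 14, 15, 16, 1, 5]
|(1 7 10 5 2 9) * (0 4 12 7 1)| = |(0 4 12 7 10 5 2 9)| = 8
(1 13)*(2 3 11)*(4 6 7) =(1 13)(2 3 11)(4 6 7) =[0, 13, 3, 11, 6, 5, 7, 4, 8, 9, 10, 2, 12, 1]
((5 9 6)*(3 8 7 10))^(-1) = ((3 8 7 10)(5 9 6))^(-1) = (3 10 7 8)(5 6 9)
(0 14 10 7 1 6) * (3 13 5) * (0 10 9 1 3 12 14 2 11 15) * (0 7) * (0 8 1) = (0 2 11 15 7 3 13 5 12 14 9)(1 6 10 8) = [2, 6, 11, 13, 4, 12, 10, 3, 1, 0, 8, 15, 14, 5, 9, 7]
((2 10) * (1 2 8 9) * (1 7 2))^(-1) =((2 10 8 9 7))^(-1) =(2 7 9 8 10)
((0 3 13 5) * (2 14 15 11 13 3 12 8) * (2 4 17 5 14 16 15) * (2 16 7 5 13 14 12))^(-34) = ((0 2 7 5)(4 17 13 12 8)(11 14 16 15))^(-34) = (0 7)(2 5)(4 17 13 12 8)(11 16)(14 15)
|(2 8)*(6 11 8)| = 4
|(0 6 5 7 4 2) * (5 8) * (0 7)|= |(0 6 8 5)(2 7 4)|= 12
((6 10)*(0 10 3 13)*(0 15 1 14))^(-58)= ((0 10 6 3 13 15 1 14))^(-58)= (0 1 13 6)(3 10 14 15)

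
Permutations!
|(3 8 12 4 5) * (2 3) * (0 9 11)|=|(0 9 11)(2 3 8 12 4 5)|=6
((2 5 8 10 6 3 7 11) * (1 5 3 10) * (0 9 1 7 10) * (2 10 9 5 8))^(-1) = ((0 5 2 3 9 1 8 7 11 10 6))^(-1) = (0 6 10 11 7 8 1 9 3 2 5)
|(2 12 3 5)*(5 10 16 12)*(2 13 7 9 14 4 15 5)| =28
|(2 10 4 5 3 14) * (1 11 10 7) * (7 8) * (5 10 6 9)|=10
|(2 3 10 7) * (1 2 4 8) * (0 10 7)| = 6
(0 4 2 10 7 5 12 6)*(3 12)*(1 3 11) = [4, 3, 10, 12, 2, 11, 0, 5, 8, 9, 7, 1, 6] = (0 4 2 10 7 5 11 1 3 12 6)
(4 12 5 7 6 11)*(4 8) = [0, 1, 2, 3, 12, 7, 11, 6, 4, 9, 10, 8, 5] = (4 12 5 7 6 11 8)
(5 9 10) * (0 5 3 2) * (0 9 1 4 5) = (1 4 5)(2 9 10 3) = [0, 4, 9, 2, 5, 1, 6, 7, 8, 10, 3]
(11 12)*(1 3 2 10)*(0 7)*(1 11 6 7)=[1, 3, 10, 2, 4, 5, 7, 0, 8, 9, 11, 12, 6]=(0 1 3 2 10 11 12 6 7)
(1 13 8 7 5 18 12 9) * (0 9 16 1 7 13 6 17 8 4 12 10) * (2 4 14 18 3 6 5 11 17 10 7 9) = (0 2 4 12 16 1 5 3 6 10)(7 11 17 8 13 14 18) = [2, 5, 4, 6, 12, 3, 10, 11, 13, 9, 0, 17, 16, 14, 18, 15, 1, 8, 7]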